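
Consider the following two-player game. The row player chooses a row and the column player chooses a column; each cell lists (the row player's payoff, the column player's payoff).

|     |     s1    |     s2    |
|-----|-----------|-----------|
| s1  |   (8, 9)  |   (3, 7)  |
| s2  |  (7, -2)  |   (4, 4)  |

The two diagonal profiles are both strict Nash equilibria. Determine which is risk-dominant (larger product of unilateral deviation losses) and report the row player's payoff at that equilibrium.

At both s1: the row player loses 8 − 7 = 1 by deviating; the column player loses 9 − 7 = 2. Product = 1·2 = 2.
At both s2: the row player loses 4 − 3 = 1 by deviating; the column player loses 4 − (-2) = 6. Product = 1·6 = 6.
6 > 2, so both s2 is risk-dominant. The row player's payoff there is 4.

4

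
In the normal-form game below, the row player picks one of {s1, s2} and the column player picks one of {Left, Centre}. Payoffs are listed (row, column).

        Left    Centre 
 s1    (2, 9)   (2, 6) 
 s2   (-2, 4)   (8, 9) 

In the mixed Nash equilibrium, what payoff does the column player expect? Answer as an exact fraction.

The row player mixes with probability p on s1, chosen so the column player is indifferent: 9p + 4(1−p) = 6p + 9(1−p) gives p = 5/8.
The column player's expected payoff is 9·5/8 + 4·3/8 = 57/8.

57/8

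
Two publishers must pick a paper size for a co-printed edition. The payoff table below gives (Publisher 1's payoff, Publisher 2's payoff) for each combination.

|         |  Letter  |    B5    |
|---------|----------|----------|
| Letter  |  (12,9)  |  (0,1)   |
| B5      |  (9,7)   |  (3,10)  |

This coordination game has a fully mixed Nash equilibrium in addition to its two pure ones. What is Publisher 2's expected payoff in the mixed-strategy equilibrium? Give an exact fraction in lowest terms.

Publisher 1 mixes with probability p on Letter, chosen so Publisher 2 is indifferent: 9p + 7(1−p) = 1p + 10(1−p) gives p = 3/11.
Publisher 2's expected payoff is 9·3/11 + 7·8/11 = 83/11.

83/11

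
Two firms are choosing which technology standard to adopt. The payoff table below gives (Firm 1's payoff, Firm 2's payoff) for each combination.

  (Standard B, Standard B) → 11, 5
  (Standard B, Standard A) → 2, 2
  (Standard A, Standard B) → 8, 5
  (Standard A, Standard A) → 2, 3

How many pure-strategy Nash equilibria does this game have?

Both Standard B: Firm 1 gets 11 (best alternative 8); Firm 2 gets 5 (best alternative 2). Neither deviates — NE.
Both Standard A is not a NE: Firm 2 would switch to Standard B (5 > 3).
No other cell survives both best-response checks, so there is 1 pure NE.

1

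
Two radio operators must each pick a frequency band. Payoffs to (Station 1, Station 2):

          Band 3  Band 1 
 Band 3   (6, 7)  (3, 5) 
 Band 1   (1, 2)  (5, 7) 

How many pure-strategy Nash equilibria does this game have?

Both Band 3: Station 1 gets 6 (best alternative 1); Station 2 gets 7 (best alternative 5). Neither deviates — NE.
Both Band 1: Station 1 gets 5 (best alternative 3); Station 2 gets 7 (best alternative 2). Neither deviates — NE.
(Band 3, Band 1) is not a NE: Station 1 would switch to Band 1 (5 > 3).
No other cell survives both best-response checks, so there are 2 pure NE.

2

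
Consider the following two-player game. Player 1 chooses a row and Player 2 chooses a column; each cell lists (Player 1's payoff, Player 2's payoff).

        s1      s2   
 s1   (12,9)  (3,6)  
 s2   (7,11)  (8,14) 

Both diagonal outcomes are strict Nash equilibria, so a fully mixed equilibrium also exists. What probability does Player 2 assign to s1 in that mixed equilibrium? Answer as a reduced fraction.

1/2

Player 2's mix q on s1 must make Player 1 indifferent between s1 and s2.
Player 1's payoff from s1: 12q + 3(1−q). From s2: 7q + 8(1−q).
Set equal: 5q = 5(1−q) → q = 5/10 = 1/2.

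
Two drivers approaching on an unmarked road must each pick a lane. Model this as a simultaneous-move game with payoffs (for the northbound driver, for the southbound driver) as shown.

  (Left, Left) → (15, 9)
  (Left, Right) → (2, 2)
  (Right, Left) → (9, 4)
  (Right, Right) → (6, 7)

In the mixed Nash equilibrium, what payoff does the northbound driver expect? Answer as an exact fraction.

The southbound driver mixes with probability q on Left, chosen so the northbound driver is indifferent: 15q + 2(1−q) = 9q + 6(1−q) gives q = 2/5.
The northbound driver's expected payoff (from either row, since indifferent) is 15·2/5 + 2·3/5 = 36/5.

36/5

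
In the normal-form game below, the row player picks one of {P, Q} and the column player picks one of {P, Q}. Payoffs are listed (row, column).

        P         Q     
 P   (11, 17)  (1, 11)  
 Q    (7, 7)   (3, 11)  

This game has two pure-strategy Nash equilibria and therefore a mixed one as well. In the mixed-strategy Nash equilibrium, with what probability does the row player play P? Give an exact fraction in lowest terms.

2/5

The row player's mix p on P must make the column player indifferent between P and Q.
The column player's payoff from P: 17p + 7(1−p). From Q: 11p + 11(1−p).
Set equal: 6p = 4(1−p) → p = 4/10 = 2/5.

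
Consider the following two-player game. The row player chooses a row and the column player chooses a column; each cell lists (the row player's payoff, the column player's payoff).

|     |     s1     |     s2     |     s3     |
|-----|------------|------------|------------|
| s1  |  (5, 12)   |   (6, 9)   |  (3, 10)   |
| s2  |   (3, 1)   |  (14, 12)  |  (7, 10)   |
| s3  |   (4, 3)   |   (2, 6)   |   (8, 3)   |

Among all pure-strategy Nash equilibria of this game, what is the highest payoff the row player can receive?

14

Both s1 is a pure NE (the row player: 5 ≥ 4; the column player: 12 ≥ 10). The row player gets 5.
Both s2 is a pure NE (the row player: 14 ≥ 6; the column player: 12 ≥ 10). The row player gets 14.
Every other cell has a profitable deviation for at least one player. Highest of {5, 14} is 14.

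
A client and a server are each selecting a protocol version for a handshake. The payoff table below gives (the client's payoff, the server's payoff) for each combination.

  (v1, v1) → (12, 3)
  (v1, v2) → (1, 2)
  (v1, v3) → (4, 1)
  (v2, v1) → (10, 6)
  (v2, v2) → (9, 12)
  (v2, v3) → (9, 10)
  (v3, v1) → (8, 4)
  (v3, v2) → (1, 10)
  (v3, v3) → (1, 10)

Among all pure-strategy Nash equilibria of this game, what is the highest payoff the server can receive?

Both v1 is a pure NE (the client: 12 ≥ 10; the server: 3 ≥ 2). The server gets 3.
Both v2 is a pure NE (the client: 9 ≥ 1; the server: 12 ≥ 10). The server gets 12.
Every other cell has a profitable deviation for at least one player. Highest of {3, 12} is 12.

12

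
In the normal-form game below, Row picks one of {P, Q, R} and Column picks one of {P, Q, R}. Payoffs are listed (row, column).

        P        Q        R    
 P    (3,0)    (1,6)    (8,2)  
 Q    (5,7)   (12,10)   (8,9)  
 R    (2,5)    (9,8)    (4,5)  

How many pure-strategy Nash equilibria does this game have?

1

Both Q: Row gets 12 (best alternative 9); Column gets 10 (best alternative 9). Neither deviates — NE.
Both P is not a NE: Row would switch to Q (5 > 3).
No other cell survives both best-response checks, so there is 1 pure NE.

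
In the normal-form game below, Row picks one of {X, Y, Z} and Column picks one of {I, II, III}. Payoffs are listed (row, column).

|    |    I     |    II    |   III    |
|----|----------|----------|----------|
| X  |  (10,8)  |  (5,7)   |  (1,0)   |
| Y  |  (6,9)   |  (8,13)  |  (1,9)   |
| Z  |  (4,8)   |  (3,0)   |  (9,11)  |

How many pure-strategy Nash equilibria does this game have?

(X, I): Row gets 10 (best alternative 6); Column gets 8 (best alternative 7). Neither deviates — NE.
(Y, II): Row gets 8 (best alternative 5); Column gets 13 (best alternative 9). Neither deviates — NE.
(Z, III): Row gets 9 (best alternative 1); Column gets 11 (best alternative 8). Neither deviates — NE.
(X, II) is not a NE: Row would switch to Y (8 > 5).
No other cell survives both best-response checks, so there are 3 pure NE.

3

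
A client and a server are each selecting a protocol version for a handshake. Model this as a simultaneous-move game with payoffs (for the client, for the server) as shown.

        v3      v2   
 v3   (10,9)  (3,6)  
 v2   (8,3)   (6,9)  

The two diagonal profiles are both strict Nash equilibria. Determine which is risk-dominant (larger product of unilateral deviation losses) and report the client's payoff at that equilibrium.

At both v3: the client loses 10 − 8 = 2 by deviating; the server loses 9 − 6 = 3. Product = 2·3 = 6.
At both v2: the client loses 6 − 3 = 3 by deviating; the server loses 9 − 3 = 6. Product = 3·6 = 18.
18 > 6, so both v2 is risk-dominant. The client's payoff there is 6.

6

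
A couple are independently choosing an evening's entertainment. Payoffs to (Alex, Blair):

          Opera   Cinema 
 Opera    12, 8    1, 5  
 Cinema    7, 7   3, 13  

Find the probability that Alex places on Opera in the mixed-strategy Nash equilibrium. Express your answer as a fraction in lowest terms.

Alex's mix p on Opera must make Blair indifferent between Opera and Cinema.
Blair's payoff from Opera: 8p + 7(1−p). From Cinema: 5p + 13(1−p).
Set equal: 3p = 6(1−p) → p = 6/9 = 2/3.

2/3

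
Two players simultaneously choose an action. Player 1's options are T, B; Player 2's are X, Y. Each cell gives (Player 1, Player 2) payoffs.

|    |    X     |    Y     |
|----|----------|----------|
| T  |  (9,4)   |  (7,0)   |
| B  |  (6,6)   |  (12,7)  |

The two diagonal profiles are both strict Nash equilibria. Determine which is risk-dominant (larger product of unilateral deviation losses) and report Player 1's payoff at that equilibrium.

At (T, X): Player 1 loses 9 − 6 = 3 by deviating; Player 2 loses 4 − 0 = 4. Product = 3·4 = 12.
At (B, Y): Player 1 loses 12 − 7 = 5 by deviating; Player 2 loses 7 − 6 = 1. Product = 5·1 = 5.
12 > 5, so (T, X) is risk-dominant. Player 1's payoff there is 9.

9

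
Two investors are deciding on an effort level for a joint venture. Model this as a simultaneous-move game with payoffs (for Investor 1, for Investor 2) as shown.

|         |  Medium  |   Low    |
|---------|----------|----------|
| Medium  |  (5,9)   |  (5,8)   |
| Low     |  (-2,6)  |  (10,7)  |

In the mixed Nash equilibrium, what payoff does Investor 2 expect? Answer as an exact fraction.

Investor 1 mixes with probability p on Medium, chosen so Investor 2 is indifferent: 9p + 6(1−p) = 8p + 7(1−p) gives p = 1/2.
Investor 2's expected payoff is 9·1/2 + 6·1/2 = 15/2.

15/2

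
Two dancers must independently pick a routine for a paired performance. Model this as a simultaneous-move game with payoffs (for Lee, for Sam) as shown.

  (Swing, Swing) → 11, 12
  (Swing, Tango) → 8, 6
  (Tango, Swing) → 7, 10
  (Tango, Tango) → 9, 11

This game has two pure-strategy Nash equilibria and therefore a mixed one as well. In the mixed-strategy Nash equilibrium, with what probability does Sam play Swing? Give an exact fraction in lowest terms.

1/5

Sam's mix q on Swing must make Lee indifferent between Swing and Tango.
Lee's payoff from Swing: 11q + 8(1−q). From Tango: 7q + 9(1−q).
Set equal: 4q = 1(1−q) → q = 1/5.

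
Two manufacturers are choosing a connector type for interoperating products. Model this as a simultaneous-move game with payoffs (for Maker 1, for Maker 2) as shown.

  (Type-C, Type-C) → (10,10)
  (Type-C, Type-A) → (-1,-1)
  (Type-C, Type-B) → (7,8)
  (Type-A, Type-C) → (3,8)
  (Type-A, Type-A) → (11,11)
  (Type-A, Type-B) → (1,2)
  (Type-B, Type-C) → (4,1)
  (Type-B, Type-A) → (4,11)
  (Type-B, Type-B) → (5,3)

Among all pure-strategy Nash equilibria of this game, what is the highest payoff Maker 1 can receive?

11

Both Type-C is a pure NE (Maker 1: 10 ≥ 4; Maker 2: 10 ≥ 8). Maker 1 gets 10.
Both Type-A is a pure NE (Maker 1: 11 ≥ 4; Maker 2: 11 ≥ 8). Maker 1 gets 11.
Every other cell has a profitable deviation for at least one player. Highest of {10, 11} is 11.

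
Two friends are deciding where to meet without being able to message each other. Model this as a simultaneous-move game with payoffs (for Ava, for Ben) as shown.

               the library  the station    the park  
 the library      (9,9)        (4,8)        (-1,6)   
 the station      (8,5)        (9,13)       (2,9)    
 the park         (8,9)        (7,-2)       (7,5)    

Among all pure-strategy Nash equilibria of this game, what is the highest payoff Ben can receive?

Both the library is a pure NE (Ava: 9 ≥ 8; Ben: 9 ≥ 8). Ben gets 9.
Both the station is a pure NE (Ava: 9 ≥ 7; Ben: 13 ≥ 9). Ben gets 13.
Every other cell has a profitable deviation for at least one player. Highest of {9, 13} is 13.

13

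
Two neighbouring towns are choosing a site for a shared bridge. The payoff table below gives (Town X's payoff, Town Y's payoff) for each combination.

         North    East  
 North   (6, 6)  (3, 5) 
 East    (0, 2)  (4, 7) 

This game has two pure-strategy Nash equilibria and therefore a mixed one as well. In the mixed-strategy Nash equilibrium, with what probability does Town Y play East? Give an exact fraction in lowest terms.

6/7

Town Y's mix q on North must make Town X indifferent between North and East.
Town X's payoff from North: 6q + 3(1−q). From East: 0q + 4(1−q).
Set equal: 6q = 1(1−q) → q = 1/7.
Probability on East is 1 − 1/7 = 6/7.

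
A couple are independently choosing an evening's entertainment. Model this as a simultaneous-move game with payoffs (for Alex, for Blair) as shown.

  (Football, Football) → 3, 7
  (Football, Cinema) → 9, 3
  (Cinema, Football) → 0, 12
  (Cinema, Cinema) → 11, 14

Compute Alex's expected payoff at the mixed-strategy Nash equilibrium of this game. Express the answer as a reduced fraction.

Blair mixes with probability q on Football, chosen so Alex is indifferent: 3q + 9(1−q) = 0q + 11(1−q) gives q = 2/5.
Alex's expected payoff (from either row, since indifferent) is 3·2/5 + 9·3/5 = 33/5.

33/5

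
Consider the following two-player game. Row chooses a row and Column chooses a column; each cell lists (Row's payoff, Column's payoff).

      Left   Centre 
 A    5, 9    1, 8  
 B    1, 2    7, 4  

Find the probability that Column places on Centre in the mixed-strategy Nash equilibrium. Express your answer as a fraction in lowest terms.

Column's mix q on Left must make Row indifferent between A and B.
Row's payoff from A: 5q + 1(1−q). From B: 1q + 7(1−q).
Set equal: 4q = 6(1−q) → q = 6/10 = 3/5.
Probability on Centre is 1 − 3/5 = 2/5.

2/5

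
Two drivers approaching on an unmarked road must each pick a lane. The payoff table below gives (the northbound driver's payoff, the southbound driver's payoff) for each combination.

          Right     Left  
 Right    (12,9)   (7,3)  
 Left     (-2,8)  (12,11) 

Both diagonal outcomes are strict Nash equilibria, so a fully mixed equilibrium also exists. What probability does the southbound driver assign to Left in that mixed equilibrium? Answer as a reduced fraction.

The southbound driver's mix q on Right must make the northbound driver indifferent between Right and Left.
The northbound driver's payoff from Right: 12q + 7(1−q). From Left: (-2)q + 12(1−q).
Set equal: 14q = 5(1−q) → q = 5/19.
Probability on Left is 1 − 5/19 = 14/19.

14/19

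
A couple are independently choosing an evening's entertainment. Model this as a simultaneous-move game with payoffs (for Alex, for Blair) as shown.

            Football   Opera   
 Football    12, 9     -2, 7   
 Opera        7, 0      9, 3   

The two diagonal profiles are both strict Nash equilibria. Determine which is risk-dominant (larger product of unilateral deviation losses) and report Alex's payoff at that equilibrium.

At both Football: Alex loses 12 − 7 = 5 by deviating; Blair loses 9 − 7 = 2. Product = 5·2 = 10.
At both Opera: Alex loses 9 − (-2) = 11 by deviating; Blair loses 3 − 0 = 3. Product = 11·3 = 33.
33 > 10, so both Opera is risk-dominant. Alex's payoff there is 9.

9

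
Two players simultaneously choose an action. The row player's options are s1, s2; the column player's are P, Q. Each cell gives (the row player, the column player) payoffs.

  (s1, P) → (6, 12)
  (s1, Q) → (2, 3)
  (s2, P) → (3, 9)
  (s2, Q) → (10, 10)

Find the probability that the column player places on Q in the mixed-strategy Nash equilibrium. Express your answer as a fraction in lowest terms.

The column player's mix q on P must make the row player indifferent between s1 and s2.
The row player's payoff from s1: 6q + 2(1−q). From s2: 3q + 10(1−q).
Set equal: 3q = 8(1−q) → q = 8/11.
Probability on Q is 1 − 8/11 = 3/11.

3/11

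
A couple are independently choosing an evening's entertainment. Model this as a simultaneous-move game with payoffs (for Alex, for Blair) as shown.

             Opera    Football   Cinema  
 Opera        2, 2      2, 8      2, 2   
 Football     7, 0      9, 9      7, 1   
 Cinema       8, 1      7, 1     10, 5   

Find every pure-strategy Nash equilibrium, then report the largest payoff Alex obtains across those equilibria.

Both Football is a pure NE (Alex: 9 ≥ 7; Blair: 9 ≥ 1). Alex gets 9.
Both Cinema is a pure NE (Alex: 10 ≥ 7; Blair: 5 ≥ 1). Alex gets 10.
Every other cell has a profitable deviation for at least one player. Highest of {9, 10} is 10.

10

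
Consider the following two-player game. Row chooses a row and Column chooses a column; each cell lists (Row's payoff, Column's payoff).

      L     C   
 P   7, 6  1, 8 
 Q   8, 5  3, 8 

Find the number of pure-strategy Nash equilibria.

1

(Q, C): Row gets 3 (best alternative 1); Column gets 8 (best alternative 5). Neither deviates — NE.
(P, L) is not a NE: Row would switch to Q (8 > 7).
No other cell survives both best-response checks, so there is 1 pure NE.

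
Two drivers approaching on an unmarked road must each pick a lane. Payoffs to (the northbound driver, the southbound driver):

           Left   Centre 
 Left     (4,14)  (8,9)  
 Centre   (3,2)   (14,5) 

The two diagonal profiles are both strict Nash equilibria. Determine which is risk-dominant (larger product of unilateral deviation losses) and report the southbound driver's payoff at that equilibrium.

At both Left: the northbound driver loses 4 − 3 = 1 by deviating; the southbound driver loses 14 − 9 = 5. Product = 1·5 = 5.
At both Centre: the northbound driver loses 14 − 8 = 6 by deviating; the southbound driver loses 5 − 2 = 3. Product = 6·3 = 18.
18 > 5, so both Centre is risk-dominant. The southbound driver's payoff there is 5.

5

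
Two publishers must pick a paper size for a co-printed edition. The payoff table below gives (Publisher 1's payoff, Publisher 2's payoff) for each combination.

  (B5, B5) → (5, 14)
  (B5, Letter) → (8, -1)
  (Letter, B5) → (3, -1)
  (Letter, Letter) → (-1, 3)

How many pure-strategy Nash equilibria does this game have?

Both B5: Publisher 1 gets 5 (best alternative 3); Publisher 2 gets 14 (best alternative -1). Neither deviates — NE.
Both Letter is not a NE: Publisher 1 would switch to B5 (8 > -1).
No other cell survives both best-response checks, so there is 1 pure NE.

1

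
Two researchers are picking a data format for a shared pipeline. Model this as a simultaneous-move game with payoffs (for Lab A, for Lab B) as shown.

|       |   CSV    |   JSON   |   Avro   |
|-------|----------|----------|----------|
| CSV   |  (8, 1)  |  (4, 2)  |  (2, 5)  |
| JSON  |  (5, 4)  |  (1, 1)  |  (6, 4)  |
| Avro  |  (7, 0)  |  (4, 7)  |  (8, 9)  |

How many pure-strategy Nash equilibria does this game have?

Both Avro: Lab A gets 8 (best alternative 6); Lab B gets 9 (best alternative 7). Neither deviates — NE.
Both JSON is not a NE: Lab A would switch to CSV (4 > 1).
No other cell survives both best-response checks, so there is 1 pure NE.

1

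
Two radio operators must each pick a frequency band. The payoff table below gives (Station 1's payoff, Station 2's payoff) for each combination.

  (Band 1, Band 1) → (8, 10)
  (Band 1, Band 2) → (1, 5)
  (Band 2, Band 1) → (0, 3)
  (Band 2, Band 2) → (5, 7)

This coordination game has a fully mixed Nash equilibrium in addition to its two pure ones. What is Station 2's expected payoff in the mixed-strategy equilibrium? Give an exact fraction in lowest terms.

55/9

Station 1 mixes with probability p on Band 1, chosen so Station 2 is indifferent: 10p + 3(1−p) = 5p + 7(1−p) gives p = 4/9.
Station 2's expected payoff is 10·4/9 + 3·5/9 = 55/9.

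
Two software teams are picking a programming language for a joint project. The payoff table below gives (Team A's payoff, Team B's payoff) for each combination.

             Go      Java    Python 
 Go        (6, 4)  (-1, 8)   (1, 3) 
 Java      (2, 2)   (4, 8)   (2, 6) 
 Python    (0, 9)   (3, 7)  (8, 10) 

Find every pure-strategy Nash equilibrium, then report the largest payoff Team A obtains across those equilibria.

8

Both Java is a pure NE (Team A: 4 ≥ 3; Team B: 8 ≥ 6). Team A gets 4.
Both Python is a pure NE (Team A: 8 ≥ 2; Team B: 10 ≥ 9). Team A gets 8.
Every other cell has a profitable deviation for at least one player. Highest of {4, 8} is 8.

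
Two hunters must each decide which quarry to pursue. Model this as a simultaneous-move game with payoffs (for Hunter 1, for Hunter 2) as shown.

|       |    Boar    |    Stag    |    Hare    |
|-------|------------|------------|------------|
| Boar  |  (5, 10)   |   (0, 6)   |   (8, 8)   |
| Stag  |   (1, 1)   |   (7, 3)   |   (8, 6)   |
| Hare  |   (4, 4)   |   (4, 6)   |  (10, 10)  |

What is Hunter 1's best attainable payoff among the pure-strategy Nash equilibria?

10

Both Boar is a pure NE (Hunter 1: 5 ≥ 4; Hunter 2: 10 ≥ 8). Hunter 1 gets 5.
Both Hare is a pure NE (Hunter 1: 10 ≥ 8; Hunter 2: 10 ≥ 6). Hunter 1 gets 10.
Every other cell has a profitable deviation for at least one player. Highest of {5, 10} is 10.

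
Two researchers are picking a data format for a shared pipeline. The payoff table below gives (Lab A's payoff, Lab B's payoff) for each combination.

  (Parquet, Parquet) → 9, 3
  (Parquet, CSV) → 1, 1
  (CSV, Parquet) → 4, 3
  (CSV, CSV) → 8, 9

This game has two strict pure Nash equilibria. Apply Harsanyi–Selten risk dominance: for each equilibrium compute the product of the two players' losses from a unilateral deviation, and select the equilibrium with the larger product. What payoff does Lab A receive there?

At both Parquet: Lab A loses 9 − 4 = 5 by deviating; Lab B loses 3 − 1 = 2. Product = 5·2 = 10.
At both CSV: Lab A loses 8 − 1 = 7 by deviating; Lab B loses 9 − 3 = 6. Product = 7·6 = 42.
42 > 10, so both CSV is risk-dominant. Lab A's payoff there is 8.

8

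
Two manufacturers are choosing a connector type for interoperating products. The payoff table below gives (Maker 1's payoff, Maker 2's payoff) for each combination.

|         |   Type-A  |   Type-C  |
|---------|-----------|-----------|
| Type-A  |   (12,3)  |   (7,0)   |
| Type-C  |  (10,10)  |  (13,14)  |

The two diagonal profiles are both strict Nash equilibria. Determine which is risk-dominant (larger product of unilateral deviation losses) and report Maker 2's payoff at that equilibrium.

At both Type-A: Maker 1 loses 12 − 10 = 2 by deviating; Maker 2 loses 3 − 0 = 3. Product = 2·3 = 6.
At both Type-C: Maker 1 loses 13 − 7 = 6 by deviating; Maker 2 loses 14 − 10 = 4. Product = 6·4 = 24.
24 > 6, so both Type-C is risk-dominant. Maker 2's payoff there is 14.

14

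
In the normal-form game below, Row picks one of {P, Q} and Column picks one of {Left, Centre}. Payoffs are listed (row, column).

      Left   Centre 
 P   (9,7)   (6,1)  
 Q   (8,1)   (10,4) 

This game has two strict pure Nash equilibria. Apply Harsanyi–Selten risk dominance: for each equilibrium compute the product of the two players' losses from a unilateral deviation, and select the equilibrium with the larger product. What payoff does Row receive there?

10

At (P, Left): Row loses 9 − 8 = 1 by deviating; Column loses 7 − 1 = 6. Product = 1·6 = 6.
At (Q, Centre): Row loses 10 − 6 = 4 by deviating; Column loses 4 − 1 = 3. Product = 4·3 = 12.
12 > 6, so (Q, Centre) is risk-dominant. Row's payoff there is 10.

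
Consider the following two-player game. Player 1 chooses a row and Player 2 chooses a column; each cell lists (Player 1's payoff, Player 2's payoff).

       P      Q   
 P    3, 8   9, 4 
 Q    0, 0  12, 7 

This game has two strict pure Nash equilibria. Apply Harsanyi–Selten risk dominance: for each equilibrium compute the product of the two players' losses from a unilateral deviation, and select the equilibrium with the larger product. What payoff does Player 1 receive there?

At both P: Player 1 loses 3 − 0 = 3 by deviating; Player 2 loses 8 − 4 = 4. Product = 3·4 = 12.
At both Q: Player 1 loses 12 − 9 = 3 by deviating; Player 2 loses 7 − 0 = 7. Product = 3·7 = 21.
21 > 12, so both Q is risk-dominant. Player 1's payoff there is 12.

12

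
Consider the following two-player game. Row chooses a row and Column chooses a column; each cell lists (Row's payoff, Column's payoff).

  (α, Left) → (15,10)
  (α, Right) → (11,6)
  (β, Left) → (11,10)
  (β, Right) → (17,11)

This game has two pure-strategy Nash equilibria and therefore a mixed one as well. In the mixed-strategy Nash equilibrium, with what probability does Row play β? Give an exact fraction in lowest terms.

4/5

Row's mix p on α must make Column indifferent between Left and Right.
Column's payoff from Left: 10p + 10(1−p). From Right: 6p + 11(1−p).
Set equal: 4p = 1(1−p) → p = 1/5.
Probability on β is 1 − 1/5 = 4/5.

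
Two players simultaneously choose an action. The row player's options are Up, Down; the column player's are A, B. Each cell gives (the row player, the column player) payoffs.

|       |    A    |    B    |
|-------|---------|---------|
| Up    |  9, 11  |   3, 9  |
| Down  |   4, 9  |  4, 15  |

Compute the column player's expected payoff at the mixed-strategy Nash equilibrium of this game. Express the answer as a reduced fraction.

The row player mixes with probability p on Up, chosen so the column player is indifferent: 11p + 9(1−p) = 9p + 15(1−p) gives p = 3/4.
The column player's expected payoff is 11·3/4 + 9·1/4 = 21/2.

21/2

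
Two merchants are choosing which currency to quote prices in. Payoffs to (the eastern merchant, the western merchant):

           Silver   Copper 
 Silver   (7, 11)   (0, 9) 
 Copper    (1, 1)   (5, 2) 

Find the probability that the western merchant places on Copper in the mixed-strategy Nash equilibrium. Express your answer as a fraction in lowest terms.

The western merchant's mix q on Silver must make the eastern merchant indifferent between Silver and Copper.
The eastern merchant's payoff from Silver: 7q + 0(1−q). From Copper: 1q + 5(1−q).
Set equal: 6q = 5(1−q) → q = 5/11.
Probability on Copper is 1 − 5/11 = 6/11.

6/11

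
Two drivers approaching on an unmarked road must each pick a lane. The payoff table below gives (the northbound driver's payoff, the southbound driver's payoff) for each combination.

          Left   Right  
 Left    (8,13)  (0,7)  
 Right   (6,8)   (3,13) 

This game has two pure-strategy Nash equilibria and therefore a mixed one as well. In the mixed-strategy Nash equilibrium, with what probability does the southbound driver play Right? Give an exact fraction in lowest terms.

2/5

The southbound driver's mix q on Left must make the northbound driver indifferent between Left and Right.
The northbound driver's payoff from Left: 8q + 0(1−q). From Right: 6q + 3(1−q).
Set equal: 2q = 3(1−q) → q = 3/5.
Probability on Right is 1 − 3/5 = 2/5.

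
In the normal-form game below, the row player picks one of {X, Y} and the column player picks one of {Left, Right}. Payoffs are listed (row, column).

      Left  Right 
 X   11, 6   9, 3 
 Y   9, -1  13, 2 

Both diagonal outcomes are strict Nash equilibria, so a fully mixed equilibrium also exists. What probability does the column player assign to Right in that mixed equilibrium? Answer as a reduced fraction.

The column player's mix q on Left must make the row player indifferent between X and Y.
The row player's payoff from X: 11q + 9(1−q). From Y: 9q + 13(1−q).
Set equal: 2q = 4(1−q) → q = 4/6 = 2/3.
Probability on Right is 1 − 2/3 = 1/3.

1/3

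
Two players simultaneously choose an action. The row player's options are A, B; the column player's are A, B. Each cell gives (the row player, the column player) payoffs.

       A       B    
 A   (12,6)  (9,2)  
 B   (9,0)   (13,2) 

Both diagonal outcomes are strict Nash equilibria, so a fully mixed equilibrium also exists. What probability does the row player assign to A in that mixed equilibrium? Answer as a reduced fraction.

1/3

The row player's mix p on A must make the column player indifferent between A and B.
The column player's payoff from A: 6p + 0(1−p). From B: 2p + 2(1−p).
Set equal: 4p = 2(1−p) → p = 2/6 = 1/3.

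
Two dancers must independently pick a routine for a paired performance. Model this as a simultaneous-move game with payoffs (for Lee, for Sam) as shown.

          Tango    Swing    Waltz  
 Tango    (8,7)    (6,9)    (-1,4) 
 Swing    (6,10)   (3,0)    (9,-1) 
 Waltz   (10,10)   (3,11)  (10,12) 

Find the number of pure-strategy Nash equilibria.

(Tango, Swing): Lee gets 6 (best alternative 3); Sam gets 9 (best alternative 7). Neither deviates — NE.
Both Waltz: Lee gets 10 (best alternative 9); Sam gets 12 (best alternative 11). Neither deviates — NE.
Both Tango is not a NE: Lee would switch to Waltz (10 > 8).
No other cell survives both best-response checks, so there are 2 pure NE.

2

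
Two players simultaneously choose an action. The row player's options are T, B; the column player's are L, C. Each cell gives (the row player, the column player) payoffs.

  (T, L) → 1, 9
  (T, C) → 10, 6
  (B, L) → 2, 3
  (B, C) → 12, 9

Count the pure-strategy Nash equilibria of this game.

(B, C): the row player gets 12 (best alternative 10); the column player gets 9 (best alternative 3). Neither deviates — NE.
(T, L) is not a NE: the row player would switch to B (2 > 1).
No other cell survives both best-response checks, so there is 1 pure NE.

1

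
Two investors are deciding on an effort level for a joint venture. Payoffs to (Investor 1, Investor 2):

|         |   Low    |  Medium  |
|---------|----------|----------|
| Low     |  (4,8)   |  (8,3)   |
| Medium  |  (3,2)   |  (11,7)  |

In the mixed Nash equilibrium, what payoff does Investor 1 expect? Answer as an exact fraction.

5

Investor 2 mixes with probability q on Low, chosen so Investor 1 is indifferent: 4q + 8(1−q) = 3q + 11(1−q) gives q = 3/4.
Investor 1's expected payoff (from either row, since indifferent) is 4·3/4 + 8·1/4 = 5.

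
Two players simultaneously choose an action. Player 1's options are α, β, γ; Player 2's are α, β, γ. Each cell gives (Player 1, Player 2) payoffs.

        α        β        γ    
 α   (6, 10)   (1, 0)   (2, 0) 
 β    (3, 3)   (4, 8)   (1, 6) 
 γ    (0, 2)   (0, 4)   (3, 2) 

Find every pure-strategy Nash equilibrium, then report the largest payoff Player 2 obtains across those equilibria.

Both α is a pure NE (Player 1: 6 ≥ 3; Player 2: 10 ≥ 0). Player 2 gets 10.
Both β is a pure NE (Player 1: 4 ≥ 1; Player 2: 8 ≥ 6). Player 2 gets 8.
Every other cell has a profitable deviation for at least one player. Highest of {10, 8} is 10.

10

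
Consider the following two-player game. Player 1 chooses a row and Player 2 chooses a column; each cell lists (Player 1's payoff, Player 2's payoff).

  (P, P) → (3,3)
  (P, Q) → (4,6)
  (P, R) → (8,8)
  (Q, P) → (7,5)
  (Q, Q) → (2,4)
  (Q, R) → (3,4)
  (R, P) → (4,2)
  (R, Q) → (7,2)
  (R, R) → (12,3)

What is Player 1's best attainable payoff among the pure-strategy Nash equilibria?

(Q, P) is a pure NE (Player 1: 7 ≥ 4; Player 2: 5 ≥ 4). Player 1 gets 7.
Both R is a pure NE (Player 1: 12 ≥ 8; Player 2: 3 ≥ 2). Player 1 gets 12.
Every other cell has a profitable deviation for at least one player. Highest of {7, 12} is 12.

12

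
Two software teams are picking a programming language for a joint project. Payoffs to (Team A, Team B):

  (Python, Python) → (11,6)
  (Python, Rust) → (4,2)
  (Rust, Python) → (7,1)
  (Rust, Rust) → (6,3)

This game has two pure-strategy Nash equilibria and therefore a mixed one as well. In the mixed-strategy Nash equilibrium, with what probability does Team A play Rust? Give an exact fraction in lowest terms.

2/3

Team A's mix p on Python must make Team B indifferent between Python and Rust.
Team B's payoff from Python: 6p + 1(1−p). From Rust: 2p + 3(1−p).
Set equal: 4p = 2(1−p) → p = 2/6 = 1/3.
Probability on Rust is 1 − 1/3 = 2/3.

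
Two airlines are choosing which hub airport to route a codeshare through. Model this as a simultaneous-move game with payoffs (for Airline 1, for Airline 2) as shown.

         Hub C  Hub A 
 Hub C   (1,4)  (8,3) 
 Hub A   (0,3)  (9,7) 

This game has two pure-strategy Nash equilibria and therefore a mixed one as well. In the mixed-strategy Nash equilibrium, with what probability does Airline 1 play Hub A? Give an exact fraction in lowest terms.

1/5

Airline 1's mix p on Hub C must make Airline 2 indifferent between Hub C and Hub A.
Airline 2's payoff from Hub C: 4p + 3(1−p). From Hub A: 3p + 7(1−p).
Set equal: 1p = 4(1−p) → p = 4/5.
Probability on Hub A is 1 − 4/5 = 1/5.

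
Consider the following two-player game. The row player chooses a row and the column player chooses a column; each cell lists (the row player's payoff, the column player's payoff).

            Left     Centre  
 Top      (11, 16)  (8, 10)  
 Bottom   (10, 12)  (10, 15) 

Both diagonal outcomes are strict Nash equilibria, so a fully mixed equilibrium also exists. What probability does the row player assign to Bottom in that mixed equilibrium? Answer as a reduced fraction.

2/3

The row player's mix p on Top must make the column player indifferent between Left and Centre.
The column player's payoff from Left: 16p + 12(1−p). From Centre: 10p + 15(1−p).
Set equal: 6p = 3(1−p) → p = 3/9 = 1/3.
Probability on Bottom is 1 − 1/3 = 2/3.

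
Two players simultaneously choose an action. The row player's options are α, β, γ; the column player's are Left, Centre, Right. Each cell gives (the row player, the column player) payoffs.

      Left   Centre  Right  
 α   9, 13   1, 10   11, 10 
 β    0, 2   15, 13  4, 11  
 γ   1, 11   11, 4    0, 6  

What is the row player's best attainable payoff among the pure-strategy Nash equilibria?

15

(α, Left) is a pure NE (the row player: 9 ≥ 1; the column player: 13 ≥ 10). The row player gets 9.
(β, Centre) is a pure NE (the row player: 15 ≥ 11; the column player: 13 ≥ 11). The row player gets 15.
Every other cell has a profitable deviation for at least one player. Highest of {9, 15} is 15.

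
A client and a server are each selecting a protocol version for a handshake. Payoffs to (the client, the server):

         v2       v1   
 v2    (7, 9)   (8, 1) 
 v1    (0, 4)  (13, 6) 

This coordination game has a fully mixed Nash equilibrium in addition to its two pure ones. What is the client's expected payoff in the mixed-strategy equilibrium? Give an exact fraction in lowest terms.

The server mixes with probability q on v2, chosen so the client is indifferent: 7q + 8(1−q) = 0q + 13(1−q) gives q = 5/12.
The client's expected payoff (from either row, since indifferent) is 7·5/12 + 8·7/12 = 91/12.

91/12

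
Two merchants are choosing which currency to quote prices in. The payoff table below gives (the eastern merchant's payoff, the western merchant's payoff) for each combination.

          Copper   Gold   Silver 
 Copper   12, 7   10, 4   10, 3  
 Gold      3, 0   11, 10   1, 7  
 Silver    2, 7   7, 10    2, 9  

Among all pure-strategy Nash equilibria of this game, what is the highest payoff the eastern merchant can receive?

12

Both Copper is a pure NE (the eastern merchant: 12 ≥ 3; the western merchant: 7 ≥ 4). The eastern merchant gets 12.
Both Gold is a pure NE (the eastern merchant: 11 ≥ 10; the western merchant: 10 ≥ 7). The eastern merchant gets 11.
Every other cell has a profitable deviation for at least one player. Highest of {12, 11} is 12.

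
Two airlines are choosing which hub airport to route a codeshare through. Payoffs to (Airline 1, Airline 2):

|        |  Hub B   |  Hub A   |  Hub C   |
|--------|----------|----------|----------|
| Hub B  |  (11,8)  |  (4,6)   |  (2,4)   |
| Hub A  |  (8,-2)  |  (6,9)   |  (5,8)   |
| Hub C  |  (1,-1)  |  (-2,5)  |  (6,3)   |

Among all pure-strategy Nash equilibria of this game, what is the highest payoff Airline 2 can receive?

9

Both Hub B is a pure NE (Airline 1: 11 ≥ 8; Airline 2: 8 ≥ 6). Airline 2 gets 8.
Both Hub A is a pure NE (Airline 1: 6 ≥ 4; Airline 2: 9 ≥ 8). Airline 2 gets 9.
Every other cell has a profitable deviation for at least one player. Highest of {8, 9} is 9.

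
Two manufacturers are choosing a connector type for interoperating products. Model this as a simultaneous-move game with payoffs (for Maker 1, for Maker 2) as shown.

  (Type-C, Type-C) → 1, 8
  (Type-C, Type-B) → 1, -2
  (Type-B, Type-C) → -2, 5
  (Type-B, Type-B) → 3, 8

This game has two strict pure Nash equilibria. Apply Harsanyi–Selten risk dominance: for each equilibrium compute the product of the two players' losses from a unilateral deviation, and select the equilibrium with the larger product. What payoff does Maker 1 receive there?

At both Type-C: Maker 1 loses 1 − (-2) = 3 by deviating; Maker 2 loses 8 − (-2) = 10. Product = 3·10 = 30.
At both Type-B: Maker 1 loses 3 − 1 = 2 by deviating; Maker 2 loses 8 − 5 = 3. Product = 2·3 = 6.
30 > 6, so both Type-C is risk-dominant. Maker 1's payoff there is 1.

1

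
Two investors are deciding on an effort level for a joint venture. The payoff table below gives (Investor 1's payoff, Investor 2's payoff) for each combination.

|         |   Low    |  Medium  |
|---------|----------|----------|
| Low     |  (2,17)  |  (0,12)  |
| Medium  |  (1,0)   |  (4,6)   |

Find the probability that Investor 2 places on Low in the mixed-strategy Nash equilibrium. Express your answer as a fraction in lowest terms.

4/5

Investor 2's mix q on Low must make Investor 1 indifferent between Low and Medium.
Investor 1's payoff from Low: 2q + 0(1−q). From Medium: 1q + 4(1−q).
Set equal: 1q = 4(1−q) → q = 4/5.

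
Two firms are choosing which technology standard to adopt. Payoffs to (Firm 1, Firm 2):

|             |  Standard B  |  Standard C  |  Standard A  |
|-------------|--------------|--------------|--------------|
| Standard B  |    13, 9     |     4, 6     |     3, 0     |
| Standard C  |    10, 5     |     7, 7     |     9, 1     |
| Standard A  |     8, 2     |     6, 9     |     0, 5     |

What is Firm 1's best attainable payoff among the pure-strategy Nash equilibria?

Both Standard B is a pure NE (Firm 1: 13 ≥ 10; Firm 2: 9 ≥ 6). Firm 1 gets 13.
Both Standard C is a pure NE (Firm 1: 7 ≥ 6; Firm 2: 7 ≥ 5). Firm 1 gets 7.
Every other cell has a profitable deviation for at least one player. Highest of {13, 7} is 13.

13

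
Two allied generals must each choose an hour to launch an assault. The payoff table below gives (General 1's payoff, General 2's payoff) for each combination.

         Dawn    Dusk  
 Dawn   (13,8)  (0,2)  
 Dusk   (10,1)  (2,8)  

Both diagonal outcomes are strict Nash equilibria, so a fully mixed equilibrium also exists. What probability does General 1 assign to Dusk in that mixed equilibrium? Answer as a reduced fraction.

General 1's mix p on Dawn must make General 2 indifferent between Dawn and Dusk.
General 2's payoff from Dawn: 8p + 1(1−p). From Dusk: 2p + 8(1−p).
Set equal: 6p = 7(1−p) → p = 7/13.
Probability on Dusk is 1 − 7/13 = 6/13.

6/13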